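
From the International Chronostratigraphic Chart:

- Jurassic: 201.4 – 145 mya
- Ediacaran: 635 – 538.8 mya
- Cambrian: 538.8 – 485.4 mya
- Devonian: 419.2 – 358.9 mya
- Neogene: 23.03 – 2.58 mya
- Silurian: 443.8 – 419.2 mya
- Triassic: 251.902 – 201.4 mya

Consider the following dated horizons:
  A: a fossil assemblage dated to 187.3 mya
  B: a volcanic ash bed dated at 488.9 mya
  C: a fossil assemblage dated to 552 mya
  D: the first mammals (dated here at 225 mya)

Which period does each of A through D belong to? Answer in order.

A: 187.3 Ma lies in 201.4–145 Ma, so Jurassic.
B: 488.9 Ma lies in 538.8–485.4 Ma, so Cambrian.
C: 552 Ma lies in 635–538.8 Ma, so Ediacaran.
D: 225 Ma lies in 251.902–201.4 Ma, so Triassic.

A — Jurassic; B — Cambrian; C — Ediacaran; D — Triassic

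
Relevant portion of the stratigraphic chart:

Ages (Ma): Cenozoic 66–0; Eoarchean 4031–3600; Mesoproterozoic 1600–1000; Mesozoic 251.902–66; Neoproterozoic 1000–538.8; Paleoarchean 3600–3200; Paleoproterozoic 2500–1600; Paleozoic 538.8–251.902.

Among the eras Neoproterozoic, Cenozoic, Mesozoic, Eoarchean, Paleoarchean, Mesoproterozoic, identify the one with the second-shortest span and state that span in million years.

Mesozoic, 185.902 million years

Start − end for each: Neoproterozoic 1000 − 538.8 = 461.2; Cenozoic 66 − 0 = 66; Mesozoic 251.902 − 66 = 185.902; Eoarchean 4031 − 3600 = 431; Paleoarchean 3600 − 3200 = 400; Mesoproterozoic 1600 − 1000 = 600.
Ranking these from shortest: Cenozoic < Mesozoic < Paleoarchean < Eoarchean < Neoproterozoic < Mesoproterozoic.
Position 2 in that ranking is Mesozoic, which lasted 185.902 Myr.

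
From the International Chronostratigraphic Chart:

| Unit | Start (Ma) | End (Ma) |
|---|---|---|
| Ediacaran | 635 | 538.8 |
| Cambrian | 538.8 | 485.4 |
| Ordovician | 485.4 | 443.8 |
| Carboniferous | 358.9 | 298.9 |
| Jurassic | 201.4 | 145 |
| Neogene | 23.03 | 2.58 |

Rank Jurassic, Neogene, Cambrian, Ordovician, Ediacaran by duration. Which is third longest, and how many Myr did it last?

Cambrian, 53.4 million years

Start − end for each: Jurassic 201.4 − 145 = 56.4; Neogene 23.03 − 2.58 = 20.45; Cambrian 538.8 − 485.4 = 53.4; Ordovician 485.4 − 443.8 = 41.6; Ediacaran 635 − 538.8 = 96.2.
Ranking these from longest: Ediacaran > Jurassic > Cambrian > Ordovician > Neogene.
Position 3 in that ranking is Cambrian, which lasted 53.4 Myr.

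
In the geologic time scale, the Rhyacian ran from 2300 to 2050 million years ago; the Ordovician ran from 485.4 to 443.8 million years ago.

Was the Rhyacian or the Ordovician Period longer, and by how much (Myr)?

Rhyacian: 2300 − 2050 = 250 Myr.
Ordovician: 485.4 − 443.8 = 41.6 Myr.
Difference: 250 − 41.6 = 208.4 Myr, so the Rhyacian was longer.

Rhyacian, by 208.4 million years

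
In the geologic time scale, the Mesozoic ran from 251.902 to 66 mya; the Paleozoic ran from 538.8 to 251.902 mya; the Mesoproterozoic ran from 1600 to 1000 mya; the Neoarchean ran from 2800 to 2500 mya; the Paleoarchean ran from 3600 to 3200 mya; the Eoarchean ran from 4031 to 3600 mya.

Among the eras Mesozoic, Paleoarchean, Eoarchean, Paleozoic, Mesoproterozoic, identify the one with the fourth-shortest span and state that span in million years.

Eoarchean, 431 million years

Durations: Mesozoic 185.902; Paleoarchean 400; Eoarchean 431; Paleozoic 286.898; Mesoproterozoic 600 Myr.
Sorted shortest-first: Mesozoic (185.902), Paleozoic (286.898), Paleoarchean (400), Eoarchean (431), Mesoproterozoic (600).
The fourth shortest is Eoarchean at 431 Myr.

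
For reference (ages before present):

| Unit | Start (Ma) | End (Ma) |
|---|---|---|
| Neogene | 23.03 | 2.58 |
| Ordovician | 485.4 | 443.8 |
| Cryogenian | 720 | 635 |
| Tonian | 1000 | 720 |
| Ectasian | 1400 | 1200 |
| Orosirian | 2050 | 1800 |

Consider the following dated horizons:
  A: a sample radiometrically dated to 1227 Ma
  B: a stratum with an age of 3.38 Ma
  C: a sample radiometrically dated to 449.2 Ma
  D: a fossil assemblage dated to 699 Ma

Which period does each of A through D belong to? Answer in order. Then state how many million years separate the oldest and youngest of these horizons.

A — Ectasian; B — Neogene; C — Ordovician; D — Cryogenian; span 1223.62 million years

A: 1227 Ma lies in 1400–1200 Ma, so Ectasian.
B: 3.38 Ma lies in 23.03–2.58 Ma, so Neogene.
C: 449.2 Ma lies in 485.4–443.8 Ma, so Ordovician.
D: 699 Ma lies in 720–635 Ma, so Cryogenian.
Oldest = 1227 Ma, youngest = 3.38 Ma → span 1223.62 Myr.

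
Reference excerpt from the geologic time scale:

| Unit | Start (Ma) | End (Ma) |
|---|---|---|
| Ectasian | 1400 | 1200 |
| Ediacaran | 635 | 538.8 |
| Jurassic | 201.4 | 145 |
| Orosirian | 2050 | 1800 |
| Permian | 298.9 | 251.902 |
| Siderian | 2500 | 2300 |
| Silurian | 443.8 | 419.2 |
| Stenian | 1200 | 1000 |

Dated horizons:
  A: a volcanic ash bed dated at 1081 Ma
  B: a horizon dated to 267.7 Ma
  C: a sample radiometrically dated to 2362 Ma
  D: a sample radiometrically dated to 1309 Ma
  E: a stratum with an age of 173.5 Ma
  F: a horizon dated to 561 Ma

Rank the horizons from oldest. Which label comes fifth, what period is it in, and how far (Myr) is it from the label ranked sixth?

B, in the Permian; 94.2 million years to E

Larger Ma means older, so oldest first: C 2362 > D 1309 > A 1081 > F 561 > B 267.7 > E 173.5.
Counting 5 along gives B (267.7 Ma); the excerpt puts that inside the Permian, 298.9–251.902 Ma.
Next in line is E (173.5 Ma), and 267.7 − 173.5 = 94.2 Myr.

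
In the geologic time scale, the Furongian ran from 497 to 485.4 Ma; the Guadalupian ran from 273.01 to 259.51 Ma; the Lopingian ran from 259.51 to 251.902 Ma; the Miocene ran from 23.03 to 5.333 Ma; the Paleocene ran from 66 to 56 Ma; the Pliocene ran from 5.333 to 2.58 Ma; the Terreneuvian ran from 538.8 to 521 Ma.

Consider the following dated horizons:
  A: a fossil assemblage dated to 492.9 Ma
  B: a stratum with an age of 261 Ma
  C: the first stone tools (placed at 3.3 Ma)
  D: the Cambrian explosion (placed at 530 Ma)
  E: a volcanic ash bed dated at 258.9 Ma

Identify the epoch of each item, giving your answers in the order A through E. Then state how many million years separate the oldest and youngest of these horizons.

A — Furongian; B — Guadalupian; C — Pliocene; D — Terreneuvian; E — Lopingian; span 526.7 million years

Match each age against the start–end ranges in the excerpt: A = 492.9 Ma → Furongian (497–485.4); B = 261 Ma → Guadalupian (273.01–259.51); C = 3.3 Ma → Pliocene (5.333–2.58); D = 530 Ma → Terreneuvian (538.8–521); E = 258.9 Ma → Lopingian (259.51–251.902).
The largest age is 530 Ma and the smallest is 3.3 Ma; their difference is 526.7 Myr.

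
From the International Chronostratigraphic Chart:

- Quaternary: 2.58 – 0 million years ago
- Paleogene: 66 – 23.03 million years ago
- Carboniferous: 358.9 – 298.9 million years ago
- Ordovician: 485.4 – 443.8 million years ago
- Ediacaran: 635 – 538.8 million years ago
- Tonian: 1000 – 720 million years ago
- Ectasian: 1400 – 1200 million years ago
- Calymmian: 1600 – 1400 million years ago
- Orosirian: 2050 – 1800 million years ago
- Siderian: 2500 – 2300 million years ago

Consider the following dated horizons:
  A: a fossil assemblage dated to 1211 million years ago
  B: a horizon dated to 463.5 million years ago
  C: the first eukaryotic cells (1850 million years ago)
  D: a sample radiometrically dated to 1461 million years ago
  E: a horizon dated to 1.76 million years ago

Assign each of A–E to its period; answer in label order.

A — Ectasian; B — Ordovician; C — Orosirian; D — Calymmian; E — Quaternary

A: 1211 Ma lies in 1400–1200 Ma, so Ectasian.
B: 463.5 Ma lies in 485.4–443.8 Ma, so Ordovician.
C: 1850 Ma lies in 2050–1800 Ma, so Orosirian.
D: 1461 Ma lies in 1600–1400 Ma, so Calymmian.
E: 1.76 Ma lies in 2.58–0 Ma, so Quaternary.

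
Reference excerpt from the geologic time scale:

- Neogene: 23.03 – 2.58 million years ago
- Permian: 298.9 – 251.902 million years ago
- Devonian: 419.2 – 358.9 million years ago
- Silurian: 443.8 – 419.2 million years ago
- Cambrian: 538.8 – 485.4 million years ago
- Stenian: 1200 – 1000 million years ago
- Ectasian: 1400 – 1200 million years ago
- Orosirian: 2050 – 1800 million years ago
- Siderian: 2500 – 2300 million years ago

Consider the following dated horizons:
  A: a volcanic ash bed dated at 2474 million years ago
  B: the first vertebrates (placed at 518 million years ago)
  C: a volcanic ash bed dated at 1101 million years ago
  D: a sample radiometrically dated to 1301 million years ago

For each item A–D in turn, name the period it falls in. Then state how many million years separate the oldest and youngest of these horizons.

A — Siderian; B — Cambrian; C — Stenian; D — Ectasian; span 1956 million years

Match each age against the start–end ranges in the excerpt: A = 2474 Ma → Siderian (2500–2300); B = 518 Ma → Cambrian (538.8–485.4); C = 1101 Ma → Stenian (1200–1000); D = 1301 Ma → Ectasian (1400–1200).
The largest age is 2474 Ma and the smallest is 518 Ma; their difference is 1956 Myr.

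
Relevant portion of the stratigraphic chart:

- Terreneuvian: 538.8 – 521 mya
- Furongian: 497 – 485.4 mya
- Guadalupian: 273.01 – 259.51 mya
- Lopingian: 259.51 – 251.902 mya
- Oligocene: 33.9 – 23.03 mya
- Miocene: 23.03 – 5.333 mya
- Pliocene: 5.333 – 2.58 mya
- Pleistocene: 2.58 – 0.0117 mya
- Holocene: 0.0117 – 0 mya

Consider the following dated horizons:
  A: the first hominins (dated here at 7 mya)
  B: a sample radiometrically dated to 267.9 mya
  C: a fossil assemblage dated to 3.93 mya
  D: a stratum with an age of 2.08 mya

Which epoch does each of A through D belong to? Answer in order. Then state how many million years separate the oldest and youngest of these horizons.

A — Miocene; B — Guadalupian; C — Pliocene; D — Pleistocene; span 265.82 million years

A: 7 Ma lies in 23.03–5.333 Ma, so Miocene.
B: 267.9 Ma lies in 273.01–259.51 Ma, so Guadalupian.
C: 3.93 Ma lies in 5.333–2.58 Ma, so Pliocene.
D: 2.08 Ma lies in 2.58–0.0117 Ma, so Pleistocene.
Oldest = 267.9 Ma, youngest = 2.08 Ma → span 265.82 Myr.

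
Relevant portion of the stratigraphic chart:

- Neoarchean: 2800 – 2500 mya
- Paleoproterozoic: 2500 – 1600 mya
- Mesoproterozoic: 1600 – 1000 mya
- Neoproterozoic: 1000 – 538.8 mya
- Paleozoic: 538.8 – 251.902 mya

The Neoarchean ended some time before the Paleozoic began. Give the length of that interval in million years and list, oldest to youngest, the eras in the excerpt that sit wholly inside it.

The Neoarchean closes at 2500 Ma and the Paleozoic opens at 538.8 Ma, so the interval is 2500 − 538.8 = 1961.2 Myr.
An era fits inside if it starts at or after 2500 Ma and ends at or before 538.8 Ma; oldest first that gives Paleoproterozoic, Mesoproterozoic, Neoproterozoic.

1961.2 million years; Paleoproterozoic, Mesoproterozoic, Neoproterozoic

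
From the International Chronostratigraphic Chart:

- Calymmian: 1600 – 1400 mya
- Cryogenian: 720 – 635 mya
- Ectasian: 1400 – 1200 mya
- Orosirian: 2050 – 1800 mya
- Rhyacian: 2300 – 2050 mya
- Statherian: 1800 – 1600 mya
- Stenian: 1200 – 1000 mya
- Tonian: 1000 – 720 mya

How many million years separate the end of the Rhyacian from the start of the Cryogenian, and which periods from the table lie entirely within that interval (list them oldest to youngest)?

The Rhyacian closes at 2050 Ma and the Cryogenian opens at 720 Ma, so the interval is 2050 − 720 = 1330 Myr.
A period fits inside if it starts at or after 2050 Ma and ends at or before 720 Ma; oldest first that gives Orosirian, Statherian, Calymmian, Ectasian, Stenian, Tonian.

1330 million years; Orosirian, Statherian, Calymmian, Ectasian, Stenian, Tonian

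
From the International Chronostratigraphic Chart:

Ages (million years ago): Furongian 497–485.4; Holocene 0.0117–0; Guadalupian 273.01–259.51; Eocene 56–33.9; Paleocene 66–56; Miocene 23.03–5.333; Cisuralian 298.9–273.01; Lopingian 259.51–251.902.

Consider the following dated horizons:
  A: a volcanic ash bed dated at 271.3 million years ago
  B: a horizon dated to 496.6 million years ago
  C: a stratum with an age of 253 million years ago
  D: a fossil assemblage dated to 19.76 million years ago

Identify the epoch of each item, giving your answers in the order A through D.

A — Guadalupian; B — Furongian; C — Lopingian; D — Miocene

A: 271.3 Ma lies in 273.01–259.51 Ma, so Guadalupian.
B: 496.6 Ma lies in 497–485.4 Ma, so Furongian.
C: 253 Ma lies in 259.51–251.902 Ma, so Lopingian.
D: 19.76 Ma lies in 23.03–5.333 Ma, so Miocene.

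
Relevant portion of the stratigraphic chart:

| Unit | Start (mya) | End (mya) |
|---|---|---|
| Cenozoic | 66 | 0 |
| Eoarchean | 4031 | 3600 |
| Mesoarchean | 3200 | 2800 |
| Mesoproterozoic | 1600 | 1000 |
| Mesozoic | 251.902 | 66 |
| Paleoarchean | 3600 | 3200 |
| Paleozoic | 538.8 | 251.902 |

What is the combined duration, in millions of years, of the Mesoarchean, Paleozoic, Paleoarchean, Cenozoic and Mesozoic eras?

1338.8 million years

Duration is start − end for each: (3200 − 2800) + (538.8 − 251.902) + (3600 − 3200) + (66 − 0) + (251.902 − 66).
That is 400 + 286.898 + 400 + 66 + 185.902, which totals 1338.8 million years.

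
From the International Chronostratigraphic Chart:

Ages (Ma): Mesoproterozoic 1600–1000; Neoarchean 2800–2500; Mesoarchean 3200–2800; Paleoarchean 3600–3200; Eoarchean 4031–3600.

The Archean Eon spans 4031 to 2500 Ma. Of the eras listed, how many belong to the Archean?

Eras inside 4031–2500 Ma: Eoarchean, Paleoarchean, Mesoarchean, Neoarchean — 4 in total.

4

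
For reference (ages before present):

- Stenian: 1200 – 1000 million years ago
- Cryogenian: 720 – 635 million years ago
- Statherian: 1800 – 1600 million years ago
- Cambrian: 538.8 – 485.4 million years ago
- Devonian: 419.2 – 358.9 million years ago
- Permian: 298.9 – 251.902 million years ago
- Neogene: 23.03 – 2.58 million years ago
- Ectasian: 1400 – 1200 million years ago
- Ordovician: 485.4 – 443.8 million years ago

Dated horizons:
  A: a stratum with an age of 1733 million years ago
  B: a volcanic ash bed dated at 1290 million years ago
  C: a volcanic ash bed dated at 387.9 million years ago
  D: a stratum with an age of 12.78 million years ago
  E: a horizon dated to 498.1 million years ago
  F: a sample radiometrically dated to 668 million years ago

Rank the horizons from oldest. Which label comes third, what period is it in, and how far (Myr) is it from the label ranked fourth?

F, in the Cryogenian; 169.9 million years to E

Sorted oldest-first by Ma: A (1733), B (1290), F (668), E (498.1), C (387.9), D (12.78).
The third oldest is F at 668 Ma, which lies in 720–635 Ma: the Cryogenian.
The fourth oldest is E at 498.1 Ma; separation = |668 − 498.1| = 169.9 Myr.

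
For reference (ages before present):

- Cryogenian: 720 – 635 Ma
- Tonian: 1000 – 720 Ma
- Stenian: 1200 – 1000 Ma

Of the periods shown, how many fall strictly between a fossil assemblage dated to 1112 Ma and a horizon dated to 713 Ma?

1

The older date is 1112 Ma and the younger is 713 Ma.
Periods with start < 1112 and end > 713 Ma: Tonian (1000–720).
That is 1 complete period.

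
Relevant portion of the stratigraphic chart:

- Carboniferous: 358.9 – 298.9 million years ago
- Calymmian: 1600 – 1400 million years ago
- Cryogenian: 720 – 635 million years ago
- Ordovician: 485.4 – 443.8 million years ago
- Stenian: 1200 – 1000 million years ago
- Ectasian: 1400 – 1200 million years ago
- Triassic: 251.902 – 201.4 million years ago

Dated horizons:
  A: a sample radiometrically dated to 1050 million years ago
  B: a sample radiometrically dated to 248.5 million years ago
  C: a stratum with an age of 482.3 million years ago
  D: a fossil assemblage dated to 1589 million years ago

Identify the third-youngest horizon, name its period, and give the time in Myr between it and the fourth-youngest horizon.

A, in the Stenian; 539 million years to D

Smaller Ma means younger, so youngest first: B 248.5 < C 482.3 < A 1050 < D 1589.
Counting 3 along gives A (1050 Ma); the excerpt puts that inside the Stenian, 1200–1000 Ma.
Next in line is D (1589 Ma), and 1589 − 1050 = 539 Myr.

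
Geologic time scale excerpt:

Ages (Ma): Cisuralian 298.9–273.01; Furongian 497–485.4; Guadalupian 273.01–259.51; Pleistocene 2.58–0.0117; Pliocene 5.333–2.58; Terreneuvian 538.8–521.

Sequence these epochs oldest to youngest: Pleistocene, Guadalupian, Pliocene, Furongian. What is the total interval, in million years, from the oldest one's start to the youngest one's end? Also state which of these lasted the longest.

Furongian, Guadalupian, Pliocene, Pleistocene; total span 496.9883 Myr; longest is Guadalupian

From the excerpt: Pleistocene 2.58–0.0117; Guadalupian 273.01–259.51; Pliocene 5.333–2.58; Furongian 497–485.4 (Ma).
Larger Ma is earlier, so the oldest is Furongian and the youngest is Pleistocene; oldest to youngest: Furongian, Guadalupian, Pliocene, Pleistocene.
Oldest start 497 minus youngest end 0.0117 gives 496.9883 Myr overall.
Individual lengths (start − end): Pleistocene 2.5683; Guadalupian 13.5; Furongian 11.6; Pliocene 2.753. The largest is Guadalupian at 13.5 Myr.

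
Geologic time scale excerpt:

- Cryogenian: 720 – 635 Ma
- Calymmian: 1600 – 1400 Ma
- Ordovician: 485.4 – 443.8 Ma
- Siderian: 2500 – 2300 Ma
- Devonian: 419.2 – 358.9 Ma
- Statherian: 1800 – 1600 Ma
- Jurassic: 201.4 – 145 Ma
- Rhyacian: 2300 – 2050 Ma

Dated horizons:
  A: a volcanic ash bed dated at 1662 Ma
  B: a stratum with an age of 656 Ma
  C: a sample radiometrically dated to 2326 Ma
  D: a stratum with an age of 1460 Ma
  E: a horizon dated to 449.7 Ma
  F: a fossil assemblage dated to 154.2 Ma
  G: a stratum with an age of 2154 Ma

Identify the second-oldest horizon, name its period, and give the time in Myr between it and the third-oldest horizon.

G, in the Rhyacian; 492 million years to A

Sorted oldest-first by Ma: C (2326), G (2154), A (1662), D (1460), B (656), E (449.7), F (154.2).
The second oldest is G at 2154 Ma, which lies in 2300–2050 Ma: the Rhyacian.
The third oldest is A at 1662 Ma; separation = |2154 − 1662| = 492 Myr.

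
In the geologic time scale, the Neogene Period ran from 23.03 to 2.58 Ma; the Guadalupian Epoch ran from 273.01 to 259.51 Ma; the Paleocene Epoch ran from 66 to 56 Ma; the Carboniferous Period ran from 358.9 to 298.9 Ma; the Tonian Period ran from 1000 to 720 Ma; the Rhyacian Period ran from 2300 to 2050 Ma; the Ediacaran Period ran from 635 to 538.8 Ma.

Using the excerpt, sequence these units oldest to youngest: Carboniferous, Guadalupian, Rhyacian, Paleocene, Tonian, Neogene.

Rhyacian → Tonian → Carboniferous → Guadalupian → Paleocene → Neogene

Read off each span (Ma): Carboniferous 358.9–298.9; Guadalupian 273.01–259.51; Rhyacian 2300–2050; Paleocene 66–56; Tonian 1000–720; Neogene 23.03–2.58.
Larger Ma is older, so oldest→youngest is Rhyacian, Tonian, Carboniferous, Guadalupian, Paleocene, Neogene.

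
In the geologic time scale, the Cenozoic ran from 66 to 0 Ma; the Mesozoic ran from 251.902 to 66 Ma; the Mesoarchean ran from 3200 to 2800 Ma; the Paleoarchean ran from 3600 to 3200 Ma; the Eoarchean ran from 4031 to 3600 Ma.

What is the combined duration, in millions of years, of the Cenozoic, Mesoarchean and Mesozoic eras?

651.902 million years

Each duration: Cenozoic = 66; Mesoarchean = 400; Mesozoic = 185.902.
Sum: 66 + 400 + 185.902 = 651.902 Myr.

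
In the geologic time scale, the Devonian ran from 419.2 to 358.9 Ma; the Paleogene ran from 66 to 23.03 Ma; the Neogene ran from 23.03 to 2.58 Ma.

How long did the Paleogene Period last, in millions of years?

42.97 million years

66 − 23.03 = 42.97 million years.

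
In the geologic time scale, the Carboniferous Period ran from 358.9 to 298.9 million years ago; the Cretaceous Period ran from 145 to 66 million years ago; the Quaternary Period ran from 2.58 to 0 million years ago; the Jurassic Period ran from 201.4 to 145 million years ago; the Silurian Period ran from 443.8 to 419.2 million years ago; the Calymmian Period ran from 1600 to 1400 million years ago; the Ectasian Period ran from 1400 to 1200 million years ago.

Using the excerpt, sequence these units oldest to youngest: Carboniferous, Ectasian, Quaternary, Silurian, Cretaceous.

Read off each span (Ma): Carboniferous 358.9–298.9; Ectasian 1400–1200; Quaternary 2.58–0; Silurian 443.8–419.2; Cretaceous 145–66.
Larger Ma is older, so oldest→youngest is Ectasian, Silurian, Carboniferous, Cretaceous, Quaternary.

Ectasian, Silurian, Carboniferous, Cretaceous, Quaternary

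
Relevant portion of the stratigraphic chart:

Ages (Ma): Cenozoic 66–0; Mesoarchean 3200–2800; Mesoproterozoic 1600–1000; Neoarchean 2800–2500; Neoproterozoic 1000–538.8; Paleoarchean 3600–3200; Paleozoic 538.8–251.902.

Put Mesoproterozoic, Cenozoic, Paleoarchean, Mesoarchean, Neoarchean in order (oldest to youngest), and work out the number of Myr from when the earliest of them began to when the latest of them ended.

Start ages (Ma): Paleoarchean 3600, Mesoarchean 3200, Neoarchean 2800, Mesoproterozoic 1600, Cenozoic 66.
Ordered oldest to youngest: Paleoarchean, Mesoarchean, Neoarchean, Mesoproterozoic, Cenozoic.
Span = 3600 − 0 = 3600 Myr.

Paleoarchean → Mesoarchean → Neoarchean → Mesoproterozoic → Cenozoic; total span 3600 Myr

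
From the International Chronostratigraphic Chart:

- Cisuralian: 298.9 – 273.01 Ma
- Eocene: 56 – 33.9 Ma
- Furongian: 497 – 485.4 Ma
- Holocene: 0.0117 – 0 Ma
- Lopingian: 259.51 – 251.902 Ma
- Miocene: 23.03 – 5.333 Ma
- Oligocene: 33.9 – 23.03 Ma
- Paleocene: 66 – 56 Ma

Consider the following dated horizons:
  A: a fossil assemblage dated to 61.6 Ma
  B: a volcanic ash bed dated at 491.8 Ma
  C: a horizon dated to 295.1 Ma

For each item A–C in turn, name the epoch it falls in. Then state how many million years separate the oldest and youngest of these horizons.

A — Paleocene; B — Furongian; C — Cisuralian; span 430.2 million years

A: 61.6 Ma lies in 66–56 Ma, so Paleocene.
B: 491.8 Ma lies in 497–485.4 Ma, so Furongian.
C: 295.1 Ma lies in 298.9–273.01 Ma, so Cisuralian.
Oldest = 491.8 Ma, youngest = 61.6 Ma → span 430.2 Myr.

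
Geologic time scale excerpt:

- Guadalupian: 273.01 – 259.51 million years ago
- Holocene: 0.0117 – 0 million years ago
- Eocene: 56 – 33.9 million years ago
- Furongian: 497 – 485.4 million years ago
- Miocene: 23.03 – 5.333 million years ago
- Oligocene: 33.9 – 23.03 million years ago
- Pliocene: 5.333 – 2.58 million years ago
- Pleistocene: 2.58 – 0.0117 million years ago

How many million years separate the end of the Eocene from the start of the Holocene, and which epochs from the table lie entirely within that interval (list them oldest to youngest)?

33.8883 million years; Oligocene, Miocene, Pliocene, Pleistocene

End of Eocene = 33.9 Ma; start of Holocene = 0.0117 Ma.
Gap = 33.9 − 0.0117 = 33.8883 Myr.
Epochs wholly inside 33.9–0.0117 Ma: Oligocene (33.9–23.03), Miocene (23.03–5.333), Pliocene (5.333–2.58), Pleistocene (2.58–0.0117).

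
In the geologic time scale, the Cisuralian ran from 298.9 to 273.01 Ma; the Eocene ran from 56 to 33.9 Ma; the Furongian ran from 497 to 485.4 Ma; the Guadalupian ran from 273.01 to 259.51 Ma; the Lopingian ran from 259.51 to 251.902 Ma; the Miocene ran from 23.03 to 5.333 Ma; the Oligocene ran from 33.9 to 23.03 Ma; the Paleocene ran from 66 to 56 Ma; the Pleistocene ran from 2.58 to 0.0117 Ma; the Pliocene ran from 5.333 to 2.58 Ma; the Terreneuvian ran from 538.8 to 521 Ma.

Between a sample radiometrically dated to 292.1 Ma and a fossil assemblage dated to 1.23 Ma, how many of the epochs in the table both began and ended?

292.1 Ma sits inside the Cisuralian (298.9–273.01) and 1.23 Ma inside the Pleistocene (2.58–0.0117); neither of those is wholly between the two dates.
The listed epochs lying completely between them are Guadalupian, Lopingian, Paleocene, Eocene, Oligocene, Miocene, Pliocene — 7 in all.

7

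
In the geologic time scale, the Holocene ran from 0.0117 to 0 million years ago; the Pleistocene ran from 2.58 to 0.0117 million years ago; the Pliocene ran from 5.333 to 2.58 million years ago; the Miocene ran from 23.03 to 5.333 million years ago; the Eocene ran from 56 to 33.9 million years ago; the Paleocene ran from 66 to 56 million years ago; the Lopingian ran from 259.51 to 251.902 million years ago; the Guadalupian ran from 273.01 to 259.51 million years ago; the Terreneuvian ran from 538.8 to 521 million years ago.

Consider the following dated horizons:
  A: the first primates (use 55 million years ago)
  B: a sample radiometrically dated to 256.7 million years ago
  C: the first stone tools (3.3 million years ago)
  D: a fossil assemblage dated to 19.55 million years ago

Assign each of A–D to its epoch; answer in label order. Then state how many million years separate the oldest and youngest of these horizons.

Match each age against the start–end ranges in the excerpt: A = 55 Ma → Eocene (56–33.9); B = 256.7 Ma → Lopingian (259.51–251.902); C = 3.3 Ma → Pliocene (5.333–2.58); D = 19.55 Ma → Miocene (23.03–5.333).
The largest age is 256.7 Ma and the smallest is 3.3 Ma; their difference is 253.4 Myr.

A — Eocene; B — Lopingian; C — Pliocene; D — Miocene; span 253.4 million years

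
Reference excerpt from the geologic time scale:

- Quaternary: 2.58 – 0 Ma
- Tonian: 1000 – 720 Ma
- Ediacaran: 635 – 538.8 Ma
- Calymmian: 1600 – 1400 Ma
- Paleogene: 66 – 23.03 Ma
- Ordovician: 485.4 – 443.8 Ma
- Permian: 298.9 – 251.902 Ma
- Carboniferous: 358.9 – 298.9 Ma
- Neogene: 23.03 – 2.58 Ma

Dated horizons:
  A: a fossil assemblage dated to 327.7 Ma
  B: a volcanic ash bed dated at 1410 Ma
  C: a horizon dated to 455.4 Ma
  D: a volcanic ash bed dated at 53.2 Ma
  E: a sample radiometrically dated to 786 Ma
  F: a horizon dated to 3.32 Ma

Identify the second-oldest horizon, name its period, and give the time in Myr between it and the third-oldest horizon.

E, in the Tonian; 330.6 million years to C

Sorted oldest-first by Ma: B (1410), E (786), C (455.4), A (327.7), D (53.2), F (3.32).
The second oldest is E at 786 Ma, which lies in 1000–720 Ma: the Tonian.
The third oldest is C at 455.4 Ma; separation = |786 − 455.4| = 330.6 Myr.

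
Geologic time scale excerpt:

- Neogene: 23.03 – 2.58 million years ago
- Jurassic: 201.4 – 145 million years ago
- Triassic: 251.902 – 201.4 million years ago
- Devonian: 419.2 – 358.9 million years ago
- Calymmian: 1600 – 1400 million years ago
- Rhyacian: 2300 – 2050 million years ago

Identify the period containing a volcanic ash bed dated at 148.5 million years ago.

148.5 Ma lies between 201.4 and 145 Ma, so it falls in the Jurassic.

Jurassic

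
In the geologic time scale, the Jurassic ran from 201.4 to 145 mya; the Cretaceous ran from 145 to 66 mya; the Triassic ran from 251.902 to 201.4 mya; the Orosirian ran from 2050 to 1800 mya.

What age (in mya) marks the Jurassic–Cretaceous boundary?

145 mya

The Jurassic ends and the Cretaceous begins at 145 mya.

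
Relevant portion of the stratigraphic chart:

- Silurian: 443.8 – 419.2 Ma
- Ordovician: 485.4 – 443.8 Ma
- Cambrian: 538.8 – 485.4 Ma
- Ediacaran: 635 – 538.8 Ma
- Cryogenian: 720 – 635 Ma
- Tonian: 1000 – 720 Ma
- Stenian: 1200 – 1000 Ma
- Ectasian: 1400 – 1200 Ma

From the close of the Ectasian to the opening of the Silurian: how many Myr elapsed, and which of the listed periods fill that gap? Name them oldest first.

756.2 million years; Stenian, Tonian, Cryogenian, Ediacaran, Cambrian, Ordovician

End of Ectasian = 1200 Ma; start of Silurian = 443.8 Ma.
Gap = 1200 − 443.8 = 756.2 Myr.
Periods wholly inside 1200–443.8 Ma: Stenian (1200–1000), Tonian (1000–720), Cryogenian (720–635), Ediacaran (635–538.8), Cambrian (538.8–485.4), Ordovician (485.4–443.8).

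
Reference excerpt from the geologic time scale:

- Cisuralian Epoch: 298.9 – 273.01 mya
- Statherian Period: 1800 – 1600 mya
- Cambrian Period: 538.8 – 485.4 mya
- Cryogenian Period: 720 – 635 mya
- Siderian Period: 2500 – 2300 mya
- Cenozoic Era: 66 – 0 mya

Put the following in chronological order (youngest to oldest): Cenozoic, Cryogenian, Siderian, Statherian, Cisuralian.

Cenozoic → Cisuralian → Cryogenian → Statherian → Siderian

The oldest of these is Siderian (starts 2500 Ma) and the youngest is Cenozoic (ends 0 Ma).
In between, by decreasing start age: Statherian (1800), Cryogenian (720), Cisuralian (298.9).
Listing youngest first means reversing that sequence.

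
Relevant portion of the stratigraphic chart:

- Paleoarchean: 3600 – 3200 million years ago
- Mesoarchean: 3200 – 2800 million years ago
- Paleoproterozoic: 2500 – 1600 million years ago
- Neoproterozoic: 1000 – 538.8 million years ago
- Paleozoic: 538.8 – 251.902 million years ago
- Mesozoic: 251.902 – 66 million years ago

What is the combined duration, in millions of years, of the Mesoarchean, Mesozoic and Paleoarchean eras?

Duration is start − end for each: (3200 − 2800) + (251.902 − 66) + (3600 − 3200).
That is 400 + 185.902 + 400, which totals 985.902 million years.

985.902 million years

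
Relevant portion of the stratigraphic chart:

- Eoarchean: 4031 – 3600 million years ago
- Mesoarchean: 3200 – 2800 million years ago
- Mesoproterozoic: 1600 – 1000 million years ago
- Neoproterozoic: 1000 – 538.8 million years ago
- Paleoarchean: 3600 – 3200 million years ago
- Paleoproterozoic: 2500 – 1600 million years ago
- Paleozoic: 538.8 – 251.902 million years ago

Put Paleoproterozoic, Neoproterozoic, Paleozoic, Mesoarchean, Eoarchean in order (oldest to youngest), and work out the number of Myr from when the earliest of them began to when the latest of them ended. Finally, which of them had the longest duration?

Eoarchean → Mesoarchean → Paleoproterozoic → Neoproterozoic → Paleozoic; total span 3779.098 Myr; longest is Paleoproterozoic

From the excerpt: Paleoproterozoic 2500–1600; Neoproterozoic 1000–538.8; Paleozoic 538.8–251.902; Mesoarchean 3200–2800; Eoarchean 4031–3600 (Ma).
Larger Ma is earlier, so the oldest is Eoarchean and the youngest is Paleozoic; oldest to youngest: Eoarchean, Mesoarchean, Paleoproterozoic, Neoproterozoic, Paleozoic.
Oldest start 4031 minus youngest end 251.902 gives 3779.098 Myr overall.
Individual lengths (start − end): Paleoproterozoic 900; Mesoarchean 400; Eoarchean 431; Neoproterozoic 461.2; Paleozoic 286.898. The largest is Paleoproterozoic at 900 Myr.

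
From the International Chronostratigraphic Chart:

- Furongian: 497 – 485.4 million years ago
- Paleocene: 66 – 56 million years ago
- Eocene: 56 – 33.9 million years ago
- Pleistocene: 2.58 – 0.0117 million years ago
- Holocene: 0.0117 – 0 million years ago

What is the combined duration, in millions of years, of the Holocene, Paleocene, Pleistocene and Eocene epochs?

Duration is start − end for each: (0.0117 − 0) + (66 − 56) + (2.58 − 0.0117) + (56 − 33.9).
That is 0.0117 + 10 + 2.5683 + 22.1, which totals 34.68 million years.

34.68 million years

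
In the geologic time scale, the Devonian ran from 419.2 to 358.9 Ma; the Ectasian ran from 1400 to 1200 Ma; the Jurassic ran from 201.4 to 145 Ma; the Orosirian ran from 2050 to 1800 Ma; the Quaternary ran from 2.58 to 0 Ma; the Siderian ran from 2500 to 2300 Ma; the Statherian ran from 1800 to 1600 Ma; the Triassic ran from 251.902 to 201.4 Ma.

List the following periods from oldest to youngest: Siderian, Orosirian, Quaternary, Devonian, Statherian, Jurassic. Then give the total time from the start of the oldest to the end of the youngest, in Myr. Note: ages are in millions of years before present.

Siderian, Orosirian, Statherian, Devonian, Jurassic, Quaternary; total span 2500 Myr

Start ages (Ma): Siderian 2500, Orosirian 2050, Statherian 1800, Devonian 419.2, Jurassic 201.4, Quaternary 2.58.
Ordered oldest to youngest: Siderian, Orosirian, Statherian, Devonian, Jurassic, Quaternary.
Span = 2500 − 0 = 2500 Myr.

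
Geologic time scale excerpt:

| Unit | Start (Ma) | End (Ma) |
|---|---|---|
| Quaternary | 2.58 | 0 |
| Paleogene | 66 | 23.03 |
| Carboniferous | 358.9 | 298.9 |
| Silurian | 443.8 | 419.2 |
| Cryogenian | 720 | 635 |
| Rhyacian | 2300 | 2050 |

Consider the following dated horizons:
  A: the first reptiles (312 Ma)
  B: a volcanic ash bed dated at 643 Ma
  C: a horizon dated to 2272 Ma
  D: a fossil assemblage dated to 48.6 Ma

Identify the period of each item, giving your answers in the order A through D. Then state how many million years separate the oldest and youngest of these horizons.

A — Carboniferous; B — Cryogenian; C — Rhyacian; D — Paleogene; span 2223.4 million years

A: 312 Ma lies in 358.9–298.9 Ma, so Carboniferous.
B: 643 Ma lies in 720–635 Ma, so Cryogenian.
C: 2272 Ma lies in 2300–2050 Ma, so Rhyacian.
D: 48.6 Ma lies in 66–23.03 Ma, so Paleogene.
Oldest = 2272 Ma, youngest = 48.6 Ma → span 2223.4 Myr.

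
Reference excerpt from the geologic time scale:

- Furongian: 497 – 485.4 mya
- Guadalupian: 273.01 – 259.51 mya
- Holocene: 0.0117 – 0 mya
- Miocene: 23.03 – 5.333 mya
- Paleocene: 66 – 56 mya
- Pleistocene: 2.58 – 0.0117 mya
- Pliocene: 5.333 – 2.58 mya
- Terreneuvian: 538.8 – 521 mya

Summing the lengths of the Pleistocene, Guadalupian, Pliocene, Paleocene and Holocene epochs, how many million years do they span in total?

Each duration: Pleistocene = 2.5683; Guadalupian = 13.5; Pliocene = 2.753; Paleocene = 10; Holocene = 0.0117.
Sum: 2.5683 + 13.5 + 2.753 + 10 + 0.0117 = 28.833 Myr.

28.833 million years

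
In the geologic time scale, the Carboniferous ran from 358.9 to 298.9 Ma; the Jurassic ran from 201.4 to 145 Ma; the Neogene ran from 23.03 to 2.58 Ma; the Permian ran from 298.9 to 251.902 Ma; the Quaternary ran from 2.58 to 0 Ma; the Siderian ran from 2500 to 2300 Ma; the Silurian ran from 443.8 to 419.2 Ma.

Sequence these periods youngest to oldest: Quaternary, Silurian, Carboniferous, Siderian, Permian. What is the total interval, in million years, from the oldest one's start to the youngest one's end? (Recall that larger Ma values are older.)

Start ages (Ma): Siderian 2500, Silurian 443.8, Carboniferous 358.9, Permian 298.9, Quaternary 2.58.
Ordered youngest to oldest: Quaternary, Permian, Carboniferous, Silurian, Siderian.
Span = 2500 − 0 = 2500 Myr.

Quaternary, Permian, Carboniferous, Silurian, Siderian; total span 2500 Myr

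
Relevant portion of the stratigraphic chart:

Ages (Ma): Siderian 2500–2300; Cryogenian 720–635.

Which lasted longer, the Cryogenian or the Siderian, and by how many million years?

Siderian, by 115 million years

Cryogenian: 720 − 635 = 85 Myr.
Siderian: 2500 − 2300 = 200 Myr.
Difference: 200 − 85 = 115 Myr, so the Siderian was longer.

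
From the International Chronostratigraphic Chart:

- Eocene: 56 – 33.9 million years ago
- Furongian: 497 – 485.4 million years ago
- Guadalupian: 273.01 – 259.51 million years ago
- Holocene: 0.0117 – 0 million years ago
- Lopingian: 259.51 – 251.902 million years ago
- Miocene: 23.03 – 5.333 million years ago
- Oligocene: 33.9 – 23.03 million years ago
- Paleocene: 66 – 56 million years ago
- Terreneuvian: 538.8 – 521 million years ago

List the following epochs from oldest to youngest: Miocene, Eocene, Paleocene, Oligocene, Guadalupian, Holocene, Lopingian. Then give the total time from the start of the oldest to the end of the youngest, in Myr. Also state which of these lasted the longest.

Start ages (Ma): Guadalupian 273.01, Lopingian 259.51, Paleocene 66, Eocene 56, Oligocene 33.9, Miocene 23.03, Holocene 0.0117.
Ordered oldest to youngest: Guadalupian, Lopingian, Paleocene, Eocene, Oligocene, Miocene, Holocene.
Span = 273.01 − 0 = 273.01 Myr.
Durations: Paleocene 10, Lopingian 7.608, Miocene 17.697, Eocene 22.1, Holocene 0.0117, Oligocene 10.87, Guadalupian 13.5 → longest is Eocene (22.1 Myr).

Guadalupian → Lopingian → Paleocene → Eocene → Oligocene → Miocene → Holocene; total span 273.01 Myr; longest is Eocene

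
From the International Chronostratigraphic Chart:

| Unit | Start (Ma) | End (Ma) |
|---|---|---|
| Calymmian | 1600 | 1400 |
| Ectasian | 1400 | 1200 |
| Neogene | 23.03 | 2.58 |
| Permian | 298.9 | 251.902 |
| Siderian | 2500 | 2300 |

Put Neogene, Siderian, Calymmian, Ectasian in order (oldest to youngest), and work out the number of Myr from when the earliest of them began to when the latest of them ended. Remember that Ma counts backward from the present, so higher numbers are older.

Siderian → Calymmian → Ectasian → Neogene; total span 2497.42 Myr

From the excerpt: Neogene 23.03–2.58; Siderian 2500–2300; Calymmian 1600–1400; Ectasian 1400–1200 (Ma).
Larger Ma is earlier, so the oldest is Siderian and the youngest is Neogene; oldest to youngest: Siderian, Calymmian, Ectasian, Neogene.
Oldest start 2500 minus youngest end 2.58 gives 2497.42 Myr overall.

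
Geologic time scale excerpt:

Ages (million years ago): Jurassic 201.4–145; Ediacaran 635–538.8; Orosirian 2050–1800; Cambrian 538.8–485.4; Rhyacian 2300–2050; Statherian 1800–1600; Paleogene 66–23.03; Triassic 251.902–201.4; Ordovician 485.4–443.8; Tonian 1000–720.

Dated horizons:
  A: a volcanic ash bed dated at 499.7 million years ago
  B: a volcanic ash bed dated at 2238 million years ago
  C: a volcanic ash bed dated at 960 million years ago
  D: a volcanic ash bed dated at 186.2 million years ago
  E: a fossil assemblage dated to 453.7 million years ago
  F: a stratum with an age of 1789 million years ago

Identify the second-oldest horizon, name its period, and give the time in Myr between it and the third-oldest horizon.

F, in the Statherian; 829 million years to C

Sorted oldest-first by Ma: B (2238), F (1789), C (960), A (499.7), E (453.7), D (186.2).
The second oldest is F at 1789 Ma, which lies in 1800–1600 Ma: the Statherian.
The third oldest is C at 960 Ma; separation = |1789 − 960| = 829 Myr.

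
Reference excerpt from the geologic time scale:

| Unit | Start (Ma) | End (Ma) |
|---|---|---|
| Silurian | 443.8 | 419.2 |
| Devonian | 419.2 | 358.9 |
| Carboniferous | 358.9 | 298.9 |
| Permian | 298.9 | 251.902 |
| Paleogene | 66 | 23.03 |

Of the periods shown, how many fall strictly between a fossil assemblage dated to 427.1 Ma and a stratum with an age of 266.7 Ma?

2

The older date is 427.1 Ma and the younger is 266.7 Ma.
Periods with start < 427.1 and end > 266.7 Ma: Devonian (419.2–358.9), Carboniferous (358.9–298.9).
That is 2 complete periods.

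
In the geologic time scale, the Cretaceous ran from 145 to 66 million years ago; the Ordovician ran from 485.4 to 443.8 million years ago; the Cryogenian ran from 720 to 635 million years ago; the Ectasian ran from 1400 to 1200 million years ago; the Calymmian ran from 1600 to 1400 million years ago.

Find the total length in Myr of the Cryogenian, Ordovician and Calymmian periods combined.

326.6 million years

Duration is start − end for each: (720 − 635) + (485.4 − 443.8) + (1600 − 1400).
That is 85 + 41.6 + 200, which totals 326.6 million years.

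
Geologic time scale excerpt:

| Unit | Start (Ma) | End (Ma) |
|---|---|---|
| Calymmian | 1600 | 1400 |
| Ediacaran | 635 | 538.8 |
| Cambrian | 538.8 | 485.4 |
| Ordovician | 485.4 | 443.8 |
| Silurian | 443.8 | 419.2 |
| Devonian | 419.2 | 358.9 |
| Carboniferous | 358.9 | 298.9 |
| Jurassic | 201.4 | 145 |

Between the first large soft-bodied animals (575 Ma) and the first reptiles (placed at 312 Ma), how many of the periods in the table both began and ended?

4

The older date is 575 Ma and the younger is 312 Ma.
Periods with start < 575 and end > 312 Ma: Cambrian (538.8–485.4), Ordovician (485.4–443.8), Silurian (443.8–419.2), Devonian (419.2–358.9).
That is 4 complete periods.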